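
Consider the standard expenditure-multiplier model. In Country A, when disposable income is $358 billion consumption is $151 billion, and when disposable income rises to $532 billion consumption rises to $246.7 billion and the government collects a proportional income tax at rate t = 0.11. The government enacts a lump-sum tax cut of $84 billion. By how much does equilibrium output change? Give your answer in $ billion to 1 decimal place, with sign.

MPC = ΔC/ΔYd = (246.7 − 151)/(532 − 358) = 95.7/174 = 0.55.
A lump-sum tax change of −$84 billion shifts disposable income by +$84 billion; first-round consumption changes by −c × ΔT = −0.55 × (−$84 billion) = +$46.2 billion.
Expenditure multiplier = 1/(1 − c(1−t)) = 1/(1 − 0.55×0.89) = 1/0.5105 ≈ 1.959.
The tax multiplier is −c × k ≈ −1.077, so ΔY = k × (−c·ΔT) = (+$46.2 billion) / 0.5105 ≈ +$90.5 billion.

+$90.5 billion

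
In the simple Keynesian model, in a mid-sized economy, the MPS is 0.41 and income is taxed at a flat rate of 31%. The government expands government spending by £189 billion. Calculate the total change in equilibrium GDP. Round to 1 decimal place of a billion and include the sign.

+£318.8 billion

MPC = 1 − MPS = 1 − 0.41 = 0.59.
Government-spending multiplier = 1/(1 − c(1−t)) = 1/(1 − 0.59×0.69) = 1/0.5929 ≈ 1.687.
ΔY = k × ΔG = (+£189 billion) / 0.5929 ≈ +£318.8 billion.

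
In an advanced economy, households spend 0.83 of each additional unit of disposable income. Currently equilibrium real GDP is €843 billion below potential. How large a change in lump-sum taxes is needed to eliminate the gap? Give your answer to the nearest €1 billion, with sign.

Spending multiplier = 1/(1 − MPC) = 1/(1 − 0.83) = 1/0.17 ≈ 5.882.
Tax multiplier = −c·k = −0.83/0.17 ≈ −4.882. Need ΔY = +€843 billion, so ΔT = ΔY/(−c·k) = −(+€843 billion) × 0.17 / 0.83 ≈ −€173 billion.
The government should cut lump-sum taxes by €173 billion.

−€173 billion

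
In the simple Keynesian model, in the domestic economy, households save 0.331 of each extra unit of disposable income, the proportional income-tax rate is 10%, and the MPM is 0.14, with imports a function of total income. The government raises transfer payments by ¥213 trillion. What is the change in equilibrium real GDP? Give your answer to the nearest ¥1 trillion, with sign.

+¥265 trillion

MPC = 1 − MPS = 1 − 0.331 = 0.669.
The transfer change shifts disposable income by +¥213 trillion, so first-round consumption changes by c·ΔTR = 0.669 × (+¥213 trillion) = +¥142.497 trillion.
Expenditure multiplier = 1/(1 − c(1−t) + m) = 1/(1 − 0.669×0.9 + 0.14) = 1/0.5379 ≈ 1.859.
The transfer multiplier is c × k ≈ 1.244, so ΔY = k × (c·ΔTR) = (+¥142.497 trillion) / 0.5379 ≈ +¥265 trillion.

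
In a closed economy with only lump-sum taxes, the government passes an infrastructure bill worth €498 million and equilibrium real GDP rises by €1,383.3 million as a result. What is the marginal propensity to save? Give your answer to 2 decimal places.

Implied spending multiplier k = ΔY/ΔG = 1,383.3/498 ≈ 2.7777.
Since k = 1/(1 − MPC), MPC = 1 − 1/k = 1 − ΔG/ΔY = 1 − 498/1,383.3 ≈ 0.64.
MPS = 1 − MPC = 0.36.

0.36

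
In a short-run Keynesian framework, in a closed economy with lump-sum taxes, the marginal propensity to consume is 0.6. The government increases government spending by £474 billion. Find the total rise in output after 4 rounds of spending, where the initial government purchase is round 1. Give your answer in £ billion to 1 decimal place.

Round 1 adds ΔG = £474 billion; each later round is MPC = 0.6 times the previous.
After 4 rounds: 474 + 284.4 + 170.64 + 102.384 = ΔG·(1 − c^4)/(1 − c) = 474 × (1 − 0.1296)/0.4 ≈ £1,031.4 billion.

£1,031.4 billion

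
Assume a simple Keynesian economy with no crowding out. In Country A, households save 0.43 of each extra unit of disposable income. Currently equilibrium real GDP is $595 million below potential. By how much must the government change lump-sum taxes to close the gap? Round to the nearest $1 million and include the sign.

MPC = 1 − MPS = 1 − 0.43 = 0.57.
Spending multiplier = 1/(1 − MPC) = 1/(1 − 0.57) = 1/0.43 ≈ 2.326.
Tax multiplier = −c·k = −0.57/0.43 ≈ −1.326. Need ΔY = +$595 million, so ΔT = ΔY/(−c·k) = −(+$595 million) × 0.43 / 0.57 ≈ −$449 million.
The government should cut lump-sum taxes by $449 million.

−$449 million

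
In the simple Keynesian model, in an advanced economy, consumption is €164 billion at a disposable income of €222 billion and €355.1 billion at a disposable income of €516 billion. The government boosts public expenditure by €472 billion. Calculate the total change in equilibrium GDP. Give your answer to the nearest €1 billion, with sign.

MPC = ΔC/ΔYd = (355.1 − 164)/(516 − 222) = 191.1/294 = 0.65.
Spending multiplier = 1/(1 − MPC) = 1/(1 − 0.65) = 1/0.35 ≈ 2.857.
ΔY = k × ΔG = (+€472 billion) / 0.35 ≈ +€1,349 billion.

+€1,349 billion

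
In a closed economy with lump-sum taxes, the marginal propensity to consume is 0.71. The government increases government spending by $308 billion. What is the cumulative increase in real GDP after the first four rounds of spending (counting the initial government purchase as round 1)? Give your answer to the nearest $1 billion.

$792 billion

Round 1 adds ΔG = $308 billion; each later round is MPC = 0.71 times the previous.
After 4 rounds: 308 + 218.68 + 155.2628 + 110.236588 = ΔG·(1 − c^4)/(1 − c) = 308 × (1 − 0.25411681)/0.29 ≈ $792 billion.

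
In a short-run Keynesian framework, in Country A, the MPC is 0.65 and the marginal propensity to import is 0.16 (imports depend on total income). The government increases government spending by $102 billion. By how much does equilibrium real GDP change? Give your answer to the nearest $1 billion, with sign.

+$200 billion

Spending multiplier = 1/(1 − c + m) = 1/(1 − 0.65 + 0.16) = 1/0.51 ≈ 1.961.
ΔY = k × ΔG = (+$102 billion) / 0.51 = +$200 billion.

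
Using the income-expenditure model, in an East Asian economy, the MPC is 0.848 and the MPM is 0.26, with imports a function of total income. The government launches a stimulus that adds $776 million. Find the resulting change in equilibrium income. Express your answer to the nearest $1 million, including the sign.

Government-spending multiplier = 1/(1 − c + m) = 1/(1 − 0.848 + 0.26) = 1/0.412 ≈ 2.427.
ΔY = k × ΔG = (+$776 million) / 0.412 ≈ +$1,883 million.

+$1,883 million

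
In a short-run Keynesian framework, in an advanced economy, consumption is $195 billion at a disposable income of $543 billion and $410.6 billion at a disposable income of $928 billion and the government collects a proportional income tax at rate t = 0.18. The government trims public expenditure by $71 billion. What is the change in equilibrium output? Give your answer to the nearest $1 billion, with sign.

−$131 billion

MPC = ΔC/ΔYd = (410.6 − 195)/(928 − 543) = 215.6/385 = 0.56.
Government-spending multiplier = 1/(1 − c(1−t)) = 1/(1 − 0.56×0.82) = 1/0.5408 ≈ 1.849.
ΔY = k × ΔG = (−$71 billion) / 0.5408 ≈ −$131 billion.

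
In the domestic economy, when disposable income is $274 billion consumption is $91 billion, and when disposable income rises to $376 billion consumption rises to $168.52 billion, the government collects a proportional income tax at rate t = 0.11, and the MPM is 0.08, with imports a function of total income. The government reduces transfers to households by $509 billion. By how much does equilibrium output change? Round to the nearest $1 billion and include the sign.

MPC = ΔC/ΔYd = (168.52 − 91)/(376 − 274) = 77.52/102 = 0.76.
The transfer change shifts disposable income by −$509 billion, so first-round consumption changes by c·ΔTR = 0.76 × (−$509 billion) = −$386.84 billion.
Expenditure multiplier = 1/(1 − c(1−t) + m) = 1/(1 − 0.76×0.89 + 0.08) = 1/0.4036 ≈ 2.478.
The transfer multiplier is c × k ≈ 1.883, so ΔY = k × (c·ΔTR) = (−$386.84 billion) / 0.4036 ≈ −$958 billion.

−$958 billion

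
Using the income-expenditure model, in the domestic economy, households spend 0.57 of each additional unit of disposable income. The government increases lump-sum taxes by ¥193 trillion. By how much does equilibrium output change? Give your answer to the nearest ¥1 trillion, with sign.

−¥256 trillion

A lump-sum tax change of +¥193 trillion shifts disposable income by −¥193 trillion; first-round consumption changes by −c × ΔT = −0.57 × (+¥193 trillion) = −¥110.01 trillion.
Expenditure multiplier = 1/(1 − MPC) = 1/(1 − 0.57) = 1/0.43 ≈ 2.326.
The tax multiplier is −c × k ≈ −1.326, so ΔY = k × (−c·ΔT) = (−¥110.01 trillion) / 0.43 ≈ −¥256 trillion.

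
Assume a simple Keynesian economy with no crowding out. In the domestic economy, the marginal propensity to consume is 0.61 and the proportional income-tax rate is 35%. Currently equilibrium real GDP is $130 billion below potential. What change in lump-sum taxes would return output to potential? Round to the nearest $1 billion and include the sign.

Spending multiplier = 1/(1 − c(1−t)) = 1/(1 − 0.61×0.65) = 1/0.6035 ≈ 1.657.
Tax multiplier = −c·k = −0.61/0.6035 ≈ −1.011. Need ΔY = +$130 billion, so ΔT = ΔY/(−c·k) = −(+$130 billion) × 0.6035 / 0.61 ≈ −$129 billion.
The government should cut lump-sum taxes by $129 billion.

−$129 billion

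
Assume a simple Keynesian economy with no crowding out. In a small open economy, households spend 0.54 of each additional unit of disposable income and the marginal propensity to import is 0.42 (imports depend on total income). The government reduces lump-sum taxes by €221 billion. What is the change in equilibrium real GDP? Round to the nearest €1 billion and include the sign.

+€136 billion

A lump-sum tax change of −€221 billion shifts disposable income by +€221 billion; first-round consumption changes by −c × ΔT = −0.54 × (−€221 billion) = +€119.34 billion.
Expenditure multiplier = 1/(1 − c + m) = 1/(1 − 0.54 + 0.42) = 1/0.88 ≈ 1.136.
The tax multiplier is −c × k ≈ −0.614, so ΔY = k × (−c·ΔT) = (+€119.34 billion) / 0.88 ≈ +€136 billion.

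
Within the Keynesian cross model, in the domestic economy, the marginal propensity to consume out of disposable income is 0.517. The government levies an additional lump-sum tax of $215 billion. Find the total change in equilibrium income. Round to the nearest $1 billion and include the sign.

−$230 billion

A lump-sum tax change of +$215 billion shifts disposable income by −$215 billion; first-round consumption changes by −c × ΔT = −0.517 × (+$215 billion) = −$111.155 billion.
Expenditure multiplier = 1/(1 − MPC) = 1/(1 − 0.517) = 1/0.483 ≈ 2.07.
The tax multiplier is −c × k ≈ −1.07, so ΔY = k × (−c·ΔT) = (−$111.155 billion) / 0.483 ≈ −$230 billion.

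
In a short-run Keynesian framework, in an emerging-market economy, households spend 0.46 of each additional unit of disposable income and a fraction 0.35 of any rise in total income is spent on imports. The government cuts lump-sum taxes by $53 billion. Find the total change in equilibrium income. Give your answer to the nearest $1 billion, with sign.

+$27 billion

A lump-sum tax change of −$53 billion shifts disposable income by +$53 billion; first-round consumption changes by −c × ΔT = −0.46 × (−$53 billion) = +$24.38 billion.
Expenditure multiplier = 1/(1 − c + m) = 1/(1 − 0.46 + 0.35) = 1/0.89 ≈ 1.124.
The tax multiplier is −c × k ≈ −0.517, so ΔY = k × (−c·ΔT) = (+$24.38 billion) / 0.89 ≈ +$27 billion.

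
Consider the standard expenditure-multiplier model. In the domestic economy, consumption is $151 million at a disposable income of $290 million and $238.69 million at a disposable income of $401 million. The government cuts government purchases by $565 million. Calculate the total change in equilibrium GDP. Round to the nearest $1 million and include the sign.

MPC = ΔC/ΔYd = (238.69 − 151)/(401 − 290) = 87.69/111 = 0.79.
Expenditure multiplier = 1/(1 − MPC) = 1/(1 − 0.79) = 1/0.21 ≈ 4.762.
ΔY = k × ΔG = (−$565 million) / 0.21 ≈ −$2,690 million.

−$2,690 million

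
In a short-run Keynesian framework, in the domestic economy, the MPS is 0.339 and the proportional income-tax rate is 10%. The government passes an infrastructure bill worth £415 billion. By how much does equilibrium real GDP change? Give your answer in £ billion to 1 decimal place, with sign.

+£1,024.4 billion

MPC = 1 − MPS = 1 − 0.339 = 0.661.
Expenditure multiplier = 1/(1 − c(1−t)) = 1/(1 − 0.661×0.9) = 1/0.4051 ≈ 2.469.
ΔY = k × ΔG = (+£415 billion) / 0.4051 ≈ +£1,024.4 billion.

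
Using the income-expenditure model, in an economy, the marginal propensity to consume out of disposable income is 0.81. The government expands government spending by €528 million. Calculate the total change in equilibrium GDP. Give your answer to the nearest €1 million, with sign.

+€2,779 million

Spending multiplier = 1/(1 − MPC) = 1/(1 − 0.81) = 1/0.19 ≈ 5.263.
ΔY = k × ΔG = (+€528 million) / 0.19 ≈ +€2,779 million.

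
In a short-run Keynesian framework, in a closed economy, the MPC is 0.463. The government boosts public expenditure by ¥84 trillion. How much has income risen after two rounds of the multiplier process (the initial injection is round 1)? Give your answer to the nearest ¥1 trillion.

¥123 trillion

Round 1 adds ΔG = ¥84 trillion; each later round is MPC = 0.463 times the previous.
After 2 rounds: 84 + 38.892 = ΔG·(1 − c^2)/(1 − c) = 84 × (1 − 0.214369)/0.537 ≈ ¥123 trillion.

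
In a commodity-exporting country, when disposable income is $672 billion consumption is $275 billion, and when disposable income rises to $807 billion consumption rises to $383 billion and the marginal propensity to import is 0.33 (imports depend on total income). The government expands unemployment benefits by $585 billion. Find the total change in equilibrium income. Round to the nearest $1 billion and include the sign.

MPC = ΔC/ΔYd = (383 − 275)/(807 − 672) = 108/135 = 0.8.
The transfer change shifts disposable income by +$585 billion, so first-round consumption changes by c·ΔTR = 0.8 × (+$585 billion) = +$468 billion.
Expenditure multiplier = 1/(1 − c + m) = 1/(1 − 0.8 + 0.33) = 1/0.53 ≈ 1.887.
The transfer multiplier is c × k ≈ 1.509, so ΔY = k × (c·ΔTR) = (+$468 billion) / 0.53 ≈ +$883 billion.

+$883 billion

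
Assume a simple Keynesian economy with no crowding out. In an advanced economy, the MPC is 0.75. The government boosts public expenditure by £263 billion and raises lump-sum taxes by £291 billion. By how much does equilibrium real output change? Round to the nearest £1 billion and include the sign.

+£179 billion

Expenditure multiplier = 1/(1 − MPC) = 1/(1 − 0.75) = 1/0.25 = 4.
ΔG contributes k·ΔG = (+£263 billion) / 0.25 = +£1,052 billion.
ΔT of +£291 billion changes first-round spending by −c·ΔT = −£218.25 billion, contributing k·(−c·ΔT) = (−£218.25 billion) / 0.25 = −£873 billion.
Net ΔY = k(ΔG − c·ΔT) = (+£44.75 billion) / 0.25 = +£179 billion.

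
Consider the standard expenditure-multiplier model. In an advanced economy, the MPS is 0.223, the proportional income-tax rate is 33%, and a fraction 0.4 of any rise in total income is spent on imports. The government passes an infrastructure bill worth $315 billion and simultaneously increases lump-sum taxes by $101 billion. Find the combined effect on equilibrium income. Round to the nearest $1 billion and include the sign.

MPC = 1 − MPS = 1 − 0.223 = 0.777.
Expenditure multiplier = 1/(1 − c(1−t) + m) = 1/(1 − 0.777×0.67 + 0.4) = 1/0.87941 ≈ 1.137.
ΔG contributes k·ΔG = (+$315 billion) / 0.87941 ≈ +$358.2 billion.
ΔT of +$101 billion changes first-round spending by −c·ΔT = −$78.477 billion, contributing k·(−c·ΔT) = (−$78.477 billion) / 0.87941 ≈ −$89.2 billion.
Net ΔY = k(ΔG − c·ΔT) = (+$236.523 billion) / 0.87941 ≈ +$269 billion.

+$269 billion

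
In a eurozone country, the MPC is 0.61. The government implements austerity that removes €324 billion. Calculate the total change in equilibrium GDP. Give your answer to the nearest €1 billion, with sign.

Government-spending multiplier = 1/(1 − MPC) = 1/(1 − 0.61) = 1/0.39 ≈ 2.564.
ΔY = k × ΔG = (−€324 billion) / 0.39 ≈ −€831 billion.

−€831 billion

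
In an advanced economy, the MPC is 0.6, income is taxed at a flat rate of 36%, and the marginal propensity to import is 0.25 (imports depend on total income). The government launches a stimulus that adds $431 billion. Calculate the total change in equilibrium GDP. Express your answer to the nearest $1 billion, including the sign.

+$498 billion

Government-spending multiplier = 1/(1 − c(1−t) + m) = 1/(1 − 0.6×0.64 + 0.25) = 1/0.866 ≈ 1.155.
ΔY = k × ΔG = (+$431 billion) / 0.866 ≈ +$498 billion.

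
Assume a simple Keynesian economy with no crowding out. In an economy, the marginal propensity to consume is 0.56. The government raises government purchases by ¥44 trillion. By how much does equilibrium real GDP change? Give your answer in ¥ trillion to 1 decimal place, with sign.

Expenditure multiplier = 1/(1 − MPC) = 1/(1 − 0.56) = 1/0.44 ≈ 2.273.
ΔY = k × ΔG = (+¥44 trillion) / 0.44 = +¥100 trillion.

+¥100.0 trillion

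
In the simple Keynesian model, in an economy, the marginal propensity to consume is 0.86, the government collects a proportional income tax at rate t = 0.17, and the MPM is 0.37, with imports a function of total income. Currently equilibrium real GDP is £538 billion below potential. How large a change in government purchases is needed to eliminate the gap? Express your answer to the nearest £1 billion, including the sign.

Spending multiplier = 1/(1 − c(1−t) + m) = 1/(1 − 0.86×0.83 + 0.37) = 1/0.6562 ≈ 1.524.
Need ΔY = +£538 billion, so ΔG = ΔY/k = (+£538 billion) × 0.6562 ≈ +£353 billion.
The government should increase government purchases by £353 billion.

+£353 billion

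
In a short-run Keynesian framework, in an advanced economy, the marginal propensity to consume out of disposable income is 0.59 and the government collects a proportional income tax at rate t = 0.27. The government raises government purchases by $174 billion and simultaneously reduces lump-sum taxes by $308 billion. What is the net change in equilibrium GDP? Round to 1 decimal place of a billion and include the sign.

+$624.8 billion

Expenditure multiplier = 1/(1 − c(1−t)) = 1/(1 − 0.59×0.73) = 1/0.5693 ≈ 1.757.
ΔG contributes k·ΔG = (+$174 billion) / 0.5693 ≈ +$305.6 billion.
ΔT of −$308 billion changes first-round spending by −c·ΔT = +$181.72 billion, contributing k·(−c·ΔT) = (+$181.72 billion) / 0.5693 ≈ +$319.2 billion.
Net ΔY = k(ΔG − c·ΔT) = (+$355.72 billion) / 0.5693 ≈ +$624.8 billion.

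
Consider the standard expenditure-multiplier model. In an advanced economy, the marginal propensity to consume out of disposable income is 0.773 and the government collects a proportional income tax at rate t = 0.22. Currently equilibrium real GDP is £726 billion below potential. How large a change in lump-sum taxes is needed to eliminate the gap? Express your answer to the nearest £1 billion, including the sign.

−£373 billion

Spending multiplier = 1/(1 − c(1−t)) = 1/(1 − 0.773×0.78) = 1/0.39706 ≈ 2.519.
Tax multiplier = −c·k = −0.773/0.39706 ≈ −1.947. Need ΔY = +£726 billion, so ΔT = ΔY/(−c·k) = −(+£726 billion) × 0.39706 / 0.773 ≈ −£373 billion.
The government should cut lump-sum taxes by £373 billion.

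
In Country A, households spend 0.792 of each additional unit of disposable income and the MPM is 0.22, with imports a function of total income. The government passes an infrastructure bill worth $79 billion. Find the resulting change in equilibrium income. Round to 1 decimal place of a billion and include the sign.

Spending multiplier = 1/(1 − c + m) = 1/(1 − 0.792 + 0.22) = 1/0.428 ≈ 2.336.
ΔY = k × ΔG = (+$79 billion) / 0.428 ≈ +$184.6 billion.

+$184.6 billion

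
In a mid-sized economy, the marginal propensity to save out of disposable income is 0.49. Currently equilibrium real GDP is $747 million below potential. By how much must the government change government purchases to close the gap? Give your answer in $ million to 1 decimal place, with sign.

+$366.0 million

MPC = 1 − MPS = 1 − 0.49 = 0.51.
Spending multiplier = 1/(1 − MPC) = 1/(1 − 0.51) = 1/0.49 ≈ 2.041.
Need ΔY = +$747 million, so ΔG = ΔY/k = (+$747 million) × 0.49 ≈ +$366 million.
The government should increase government purchases by $366 million.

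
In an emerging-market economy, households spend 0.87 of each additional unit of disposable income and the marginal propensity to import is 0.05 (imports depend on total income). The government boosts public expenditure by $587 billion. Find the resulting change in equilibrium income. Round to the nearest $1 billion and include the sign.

+$3,261 billion

Expenditure multiplier = 1/(1 − c + m) = 1/(1 − 0.87 + 0.05) = 1/0.18 ≈ 5.556.
ΔY = k × ΔG = (+$587 billion) / 0.18 ≈ +$3,261 billion.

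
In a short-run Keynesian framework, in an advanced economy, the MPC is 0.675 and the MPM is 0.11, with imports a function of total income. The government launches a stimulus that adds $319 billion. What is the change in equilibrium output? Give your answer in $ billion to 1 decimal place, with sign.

Spending multiplier = 1/(1 − c + m) = 1/(1 − 0.675 + 0.11) = 1/0.435 ≈ 2.299.
ΔY = k × ΔG = (+$319 billion) / 0.435 ≈ +$733.3 billion.

+$733.3 billion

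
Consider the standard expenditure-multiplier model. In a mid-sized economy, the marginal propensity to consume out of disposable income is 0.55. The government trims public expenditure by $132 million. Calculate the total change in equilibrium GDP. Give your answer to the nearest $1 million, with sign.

−$293 million

Government-spending multiplier = 1/(1 − MPC) = 1/(1 − 0.55) = 1/0.45 ≈ 2.222.
ΔY = k × ΔG = (−$132 million) / 0.45 ≈ −$293 million.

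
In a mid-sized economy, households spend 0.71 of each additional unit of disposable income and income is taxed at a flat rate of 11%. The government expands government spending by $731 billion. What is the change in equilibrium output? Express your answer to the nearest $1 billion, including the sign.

+$1,986 billion

Government-spending multiplier = 1/(1 − c(1−t)) = 1/(1 − 0.71×0.89) = 1/0.3681 ≈ 2.717.
ΔY = k × ΔG = (+$731 billion) / 0.3681 ≈ +$1,986 billion.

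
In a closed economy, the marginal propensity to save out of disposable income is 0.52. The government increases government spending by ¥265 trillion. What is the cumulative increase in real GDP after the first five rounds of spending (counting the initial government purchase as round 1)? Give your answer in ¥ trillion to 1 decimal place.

¥496.6 trillion

MPC = 1 − MPS = 1 − 0.52 = 0.48.
Round 1 adds ΔG = ¥265 trillion; each later round is MPC = 0.48 times the previous.
After 5 rounds: 265 + 127.2 + 61.056 + 29.30688 + 14.0673024 = ΔG·(1 − c^5)/(1 − c) = 265 × (1 − 0.0254803968)/0.52 ≈ ¥496.6 trillion.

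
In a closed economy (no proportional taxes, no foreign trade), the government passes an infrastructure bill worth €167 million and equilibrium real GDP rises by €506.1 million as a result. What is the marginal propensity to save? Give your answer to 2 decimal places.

Implied spending multiplier k = ΔY/ΔG = 506.1/167 ≈ 3.0305.
Since k = 1/(1 − MPC), MPC = 1 − 1/k = 1 − ΔG/ΔY = 1 − 167/506.1 ≈ 0.67.
MPS = 1 − MPC = 0.33.

0.33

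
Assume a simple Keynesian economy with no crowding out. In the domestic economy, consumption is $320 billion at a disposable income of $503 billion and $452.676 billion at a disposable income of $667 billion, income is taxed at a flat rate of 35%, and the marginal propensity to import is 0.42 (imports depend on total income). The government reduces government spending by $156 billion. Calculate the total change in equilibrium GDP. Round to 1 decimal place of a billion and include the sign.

−$174.5 billion

MPC = ΔC/ΔYd = (452.676 − 320)/(667 − 503) = 132.676/164 = 0.809.
Government-spending multiplier = 1/(1 − c(1−t) + m) = 1/(1 − 0.809×0.65 + 0.42) = 1/0.89415 ≈ 1.118.
ΔY = k × ΔG = (−$156 billion) / 0.89415 ≈ −$174.5 billion.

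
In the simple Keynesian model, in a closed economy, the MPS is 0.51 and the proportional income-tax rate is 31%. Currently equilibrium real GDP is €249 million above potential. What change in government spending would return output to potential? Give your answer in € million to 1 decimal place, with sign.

−€164.8 million

MPC = 1 − MPS = 1 − 0.51 = 0.49.
Spending multiplier = 1/(1 − c(1−t)) = 1/(1 − 0.49×0.69) = 1/0.6619 ≈ 1.511.
Need ΔY = −€249 million, so ΔG = ΔY/k = (−€249 million) × 0.6619 ≈ −€164.8 million.
The government should cut government spending by €164.8 million.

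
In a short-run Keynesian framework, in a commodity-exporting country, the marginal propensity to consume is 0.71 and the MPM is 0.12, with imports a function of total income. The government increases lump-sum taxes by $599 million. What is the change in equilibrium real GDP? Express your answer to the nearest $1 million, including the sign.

−$1,037 million

A lump-sum tax change of +$599 million shifts disposable income by −$599 million; first-round consumption changes by −c × ΔT = −0.71 × (+$599 million) = −$425.29 million.
Expenditure multiplier = 1/(1 − c + m) = 1/(1 − 0.71 + 0.12) = 1/0.41 ≈ 2.439.
The tax multiplier is −c × k ≈ −1.732, so ΔY = k × (−c·ΔT) = (−$425.29 million) / 0.41 ≈ −$1,037 million.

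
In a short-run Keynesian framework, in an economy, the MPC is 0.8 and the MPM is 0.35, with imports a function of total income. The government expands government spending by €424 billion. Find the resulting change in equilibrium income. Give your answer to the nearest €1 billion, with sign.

Government-spending multiplier = 1/(1 − c + m) = 1/(1 − 0.8 + 0.35) = 1/0.55 ≈ 1.818.
ΔY = k × ΔG = (+€424 billion) / 0.55 ≈ +€771 billion.

+€771 billion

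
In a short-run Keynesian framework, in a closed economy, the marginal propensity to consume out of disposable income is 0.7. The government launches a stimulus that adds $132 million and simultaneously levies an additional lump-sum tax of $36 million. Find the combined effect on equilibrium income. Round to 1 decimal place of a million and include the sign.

Expenditure multiplier = 1/(1 − MPC) = 1/(1 − 0.7) = 1/0.3 ≈ 3.333.
ΔG contributes k·ΔG = (+$132 million) / 0.3 = +$440 million.
ΔT of +$36 million changes first-round spending by −c·ΔT = −$25.2 million, contributing k·(−c·ΔT) = (−$25.2 million) / 0.3 = −$84 million.
Net ΔY = k(ΔG − c·ΔT) = (+$106.8 million) / 0.3 = +$356 million.

+$356.0 million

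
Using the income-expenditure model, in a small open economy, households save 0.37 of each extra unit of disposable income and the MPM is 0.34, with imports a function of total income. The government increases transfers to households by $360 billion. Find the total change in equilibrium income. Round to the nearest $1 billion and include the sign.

MPC = 1 − MPS = 1 − 0.37 = 0.63.
The transfer change shifts disposable income by +$360 billion, so first-round consumption changes by c·ΔTR = 0.63 × (+$360 billion) = +$226.8 billion.
Expenditure multiplier = 1/(1 − c + m) = 1/(1 − 0.63 + 0.34) = 1/0.71 ≈ 1.408.
The transfer multiplier is c × k ≈ 0.887, so ΔY = k × (c·ΔTR) = (+$226.8 billion) / 0.71 ≈ +$319 billion.

+$319 billion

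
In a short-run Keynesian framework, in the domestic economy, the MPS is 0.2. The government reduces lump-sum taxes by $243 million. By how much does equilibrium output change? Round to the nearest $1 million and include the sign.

+$972 million

MPC = 1 − MPS = 1 − 0.2 = 0.8.
A lump-sum tax change of −$243 million shifts disposable income by +$243 million; first-round consumption changes by −c × ΔT = −0.8 × (−$243 million) = +$194.4 million.
Expenditure multiplier = 1/(1 − MPC) = 1/(1 − 0.8) = 1/0.2 = 5.
The tax multiplier is −c × k = −4, so ΔY = k × (−c·ΔT) = (+$194.4 million) / 0.2 = +$972 million.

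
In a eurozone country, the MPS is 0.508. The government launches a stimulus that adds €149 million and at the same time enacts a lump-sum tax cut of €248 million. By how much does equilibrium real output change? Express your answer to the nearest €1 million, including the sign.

MPC = 1 − MPS = 1 − 0.508 = 0.492.
Expenditure multiplier = 1/(1 − MPC) = 1/(1 − 0.492) = 1/0.508 ≈ 1.969.
ΔG contributes k·ΔG = (+€149 million) / 0.508 ≈ +€293.3 million.
ΔT of −€248 million changes first-round spending by −c·ΔT = +€122.016 million, contributing k·(−c·ΔT) = (+€122.016 million) / 0.508 ≈ +€240.2 million.
Net ΔY = k(ΔG − c·ΔT) = (+€271.016 million) / 0.508 ≈ +€533 million.

+€533 million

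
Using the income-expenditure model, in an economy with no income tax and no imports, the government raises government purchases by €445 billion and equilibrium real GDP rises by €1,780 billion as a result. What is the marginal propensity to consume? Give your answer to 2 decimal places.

Implied spending multiplier k = ΔY/ΔG = 1,780/445 = 4.
Since k = 1/(1 − MPC), MPC = 1 − 1/k = 1 − ΔG/ΔY = 1 − 445/1,780 = 0.75.

0.75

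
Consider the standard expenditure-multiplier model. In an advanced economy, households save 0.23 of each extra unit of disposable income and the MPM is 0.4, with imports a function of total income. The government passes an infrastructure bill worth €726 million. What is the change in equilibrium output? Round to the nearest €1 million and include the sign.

MPC = 1 − MPS = 1 − 0.23 = 0.77.
Expenditure multiplier = 1/(1 − c + m) = 1/(1 − 0.77 + 0.4) = 1/0.63 ≈ 1.587.
ΔY = k × ΔG = (+€726 million) / 0.63 ≈ +€1,152 million.

+€1,152 million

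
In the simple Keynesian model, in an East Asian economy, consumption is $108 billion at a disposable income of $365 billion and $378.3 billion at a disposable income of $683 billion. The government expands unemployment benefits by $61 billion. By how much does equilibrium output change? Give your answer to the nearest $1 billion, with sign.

+$346 billion

MPC = ΔC/ΔYd = (378.3 − 108)/(683 − 365) = 270.3/318 = 0.85.
The transfer change shifts disposable income by +$61 billion, so first-round consumption changes by c·ΔTR = 0.85 × (+$61 billion) = +$51.85 billion.
Expenditure multiplier = 1/(1 − MPC) = 1/(1 − 0.85) = 1/0.15 ≈ 6.667.
The transfer multiplier is c × k ≈ 5.667, so ΔY = k × (c·ΔTR) = (+$51.85 billion) / 0.15 ≈ +$346 billion.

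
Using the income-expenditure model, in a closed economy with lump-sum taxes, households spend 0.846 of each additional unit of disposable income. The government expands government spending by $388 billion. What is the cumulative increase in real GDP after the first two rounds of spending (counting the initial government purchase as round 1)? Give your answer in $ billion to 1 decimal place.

$716.2 billion

Round 1 adds ΔG = $388 billion; each later round is MPC = 0.846 times the previous.
After 2 rounds: 388 + 328.248 = ΔG·(1 − c^2)/(1 − c) = 388 × (1 − 0.715716)/0.154 ≈ $716.2 billion.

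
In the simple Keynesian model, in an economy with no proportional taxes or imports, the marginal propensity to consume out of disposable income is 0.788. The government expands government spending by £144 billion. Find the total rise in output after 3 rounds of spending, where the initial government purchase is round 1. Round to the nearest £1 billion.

£347 billion

Round 1 adds ΔG = £144 billion; each later round is MPC = 0.788 times the previous.
After 3 rounds: 144 + 113.472 + 89.415936 = ΔG·(1 − c^3)/(1 − c) = 144 × (1 − 0.489303872)/0.212 ≈ £347 billion.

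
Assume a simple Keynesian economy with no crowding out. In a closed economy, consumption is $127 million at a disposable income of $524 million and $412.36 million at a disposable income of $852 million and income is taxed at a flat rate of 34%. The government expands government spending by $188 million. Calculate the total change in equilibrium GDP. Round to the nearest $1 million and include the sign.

MPC = ΔC/ΔYd = (412.36 − 127)/(852 − 524) = 285.36/328 = 0.87.
Government-spending multiplier = 1/(1 − c(1−t)) = 1/(1 − 0.87×0.66) = 1/0.4258 ≈ 2.349.
ΔY = k × ΔG = (+$188 million) / 0.4258 ≈ +$442 million.

+$442 million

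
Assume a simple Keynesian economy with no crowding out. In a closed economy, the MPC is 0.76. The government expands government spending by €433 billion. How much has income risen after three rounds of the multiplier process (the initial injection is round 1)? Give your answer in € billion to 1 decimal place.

Round 1 adds ΔG = €433 billion; each later round is MPC = 0.76 times the previous.
After 3 rounds: 433 + 329.08 + 250.1008 = ΔG·(1 − c^3)/(1 − c) = 433 × (1 − 0.438976)/0.24 ≈ €1,012.2 billion.

€1,012.2 billion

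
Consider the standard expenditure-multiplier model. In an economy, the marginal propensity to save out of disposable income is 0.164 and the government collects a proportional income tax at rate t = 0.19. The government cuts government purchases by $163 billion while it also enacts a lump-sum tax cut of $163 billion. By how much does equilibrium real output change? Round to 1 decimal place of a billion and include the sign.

−$82.8 billion

MPC = 1 − MPS = 1 − 0.164 = 0.836.
Expenditure multiplier = 1/(1 − c(1−t)) = 1/(1 − 0.836×0.81) = 1/0.32284 ≈ 3.098.
ΔG contributes k·ΔG = (−$163 billion) / 0.32284 ≈ −$504.9 billion.
ΔT of −$163 billion changes first-round spending by −c·ΔT = +$136.268 billion, contributing k·(−c·ΔT) = (+$136.268 billion) / 0.32284 ≈ +$422.1 billion.
Net ΔY = k(ΔG − c·ΔT) = (−$26.732 billion) / 0.32284 ≈ −$82.8 billion.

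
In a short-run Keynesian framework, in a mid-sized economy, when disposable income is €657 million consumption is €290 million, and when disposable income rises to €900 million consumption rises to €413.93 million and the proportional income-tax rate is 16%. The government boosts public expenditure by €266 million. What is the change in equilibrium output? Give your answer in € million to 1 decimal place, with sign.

+€465.4 million

MPC = ΔC/ΔYd = (413.93 − 290)/(900 − 657) = 123.93/243 = 0.51.
Government-spending multiplier = 1/(1 − c(1−t)) = 1/(1 − 0.51×0.84) = 1/0.5716 ≈ 1.749.
ΔY = k × ΔG = (+€266 million) / 0.5716 ≈ +€465.4 million.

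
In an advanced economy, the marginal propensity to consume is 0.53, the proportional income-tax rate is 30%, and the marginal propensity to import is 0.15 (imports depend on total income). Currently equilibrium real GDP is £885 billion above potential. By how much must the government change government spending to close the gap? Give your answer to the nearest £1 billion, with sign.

−£689 billion

Spending multiplier = 1/(1 − c(1−t) + m) = 1/(1 − 0.53×0.7 + 0.15) = 1/0.779 ≈ 1.284.
Need ΔY = −£885 billion, so ΔG = ΔY/k = (−£885 billion) × 0.779 ≈ −£689 billion.
The government should cut government spending by £689 billion.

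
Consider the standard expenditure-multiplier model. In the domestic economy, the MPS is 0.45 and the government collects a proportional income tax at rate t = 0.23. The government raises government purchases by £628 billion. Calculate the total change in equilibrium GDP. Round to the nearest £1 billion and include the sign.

MPC = 1 − MPS = 1 − 0.45 = 0.55.
Government-spending multiplier = 1/(1 − c(1−t)) = 1/(1 − 0.55×0.77) = 1/0.5765 ≈ 1.735.
ΔY = k × ΔG = (+£628 billion) / 0.5765 ≈ +£1,089 billion.

+£1,089 billion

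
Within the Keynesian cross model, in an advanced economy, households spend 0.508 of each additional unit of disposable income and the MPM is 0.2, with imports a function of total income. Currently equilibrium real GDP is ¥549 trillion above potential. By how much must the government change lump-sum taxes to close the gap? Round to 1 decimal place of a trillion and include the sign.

+¥747.9 trillion

Spending multiplier = 1/(1 − c + m) = 1/(1 − 0.508 + 0.2) = 1/0.692 ≈ 1.445.
Tax multiplier = −c·k = −0.508/0.692 ≈ −0.734. Need ΔY = −¥549 trillion, so ΔT = ΔY/(−c·k) = −(−¥549 trillion) × 0.692 / 0.508 ≈ +¥747.9 trillion.
The government should raise lump-sum taxes by ¥747.9 trillion.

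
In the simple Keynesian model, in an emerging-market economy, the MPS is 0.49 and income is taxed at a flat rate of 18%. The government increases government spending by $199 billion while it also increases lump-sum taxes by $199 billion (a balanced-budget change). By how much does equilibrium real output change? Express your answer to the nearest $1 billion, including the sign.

+$168 billion

MPC = 1 − MPS = 1 − 0.49 = 0.51.
Expenditure multiplier = 1/(1 − c(1−t)) = 1/(1 − 0.51×0.82) = 1/0.5818 ≈ 1.719.
ΔG contributes k·ΔG = (+$199 billion) / 0.5818 ≈ +$342 billion.
ΔT of +$199 billion changes first-round spending by −c·ΔT = −$101.49 billion, contributing k·(−c·ΔT) = (−$101.49 billion) / 0.5818 ≈ −$174.4 billion.
Net ΔY = k(ΔG − c·ΔT) = (+$97.51 billion) / 0.5818 ≈ +$168 billion.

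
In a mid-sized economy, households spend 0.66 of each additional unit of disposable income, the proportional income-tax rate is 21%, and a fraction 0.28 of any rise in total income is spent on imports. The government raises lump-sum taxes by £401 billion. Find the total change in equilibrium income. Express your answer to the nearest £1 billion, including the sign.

−£349 billion

A lump-sum tax change of +£401 billion shifts disposable income by −£401 billion; first-round consumption changes by −c × ΔT = −0.66 × (+£401 billion) = −£264.66 billion.
Expenditure multiplier = 1/(1 − c(1−t) + m) = 1/(1 − 0.66×0.79 + 0.28) = 1/0.7586 ≈ 1.318.
The tax multiplier is −c × k ≈ −0.87, so ΔY = k × (−c·ΔT) = (−£264.66 billion) / 0.7586 ≈ −£349 billion.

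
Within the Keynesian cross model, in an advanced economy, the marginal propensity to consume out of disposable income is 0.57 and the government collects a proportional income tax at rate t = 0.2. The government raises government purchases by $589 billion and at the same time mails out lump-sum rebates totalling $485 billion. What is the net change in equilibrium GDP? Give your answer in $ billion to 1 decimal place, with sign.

+$1,590.9 billion

Expenditure multiplier = 1/(1 − c(1−t)) = 1/(1 − 0.57×0.8) = 1/0.544 ≈ 1.838.
ΔG contributes k·ΔG = (+$589 billion) / 0.544 ≈ +$1,082.7 billion.
ΔT of −$485 billion changes first-round spending by −c·ΔT = +$276.45 billion, contributing k·(−c·ΔT) = (+$276.45 billion) / 0.544 ≈ +$508.2 billion.
Net ΔY = k(ΔG − c·ΔT) = (+$865.45 billion) / 0.544 ≈ +$1,590.9 billion.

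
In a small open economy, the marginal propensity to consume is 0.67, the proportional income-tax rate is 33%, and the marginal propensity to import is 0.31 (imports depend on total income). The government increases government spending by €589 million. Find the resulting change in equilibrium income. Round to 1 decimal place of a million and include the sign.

+€684.0 million

Expenditure multiplier = 1/(1 − c(1−t) + m) = 1/(1 − 0.67×0.67 + 0.31) = 1/0.8611 ≈ 1.161.
ΔY = k × ΔG = (+€589 million) / 0.8611 ≈ +€684 million.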